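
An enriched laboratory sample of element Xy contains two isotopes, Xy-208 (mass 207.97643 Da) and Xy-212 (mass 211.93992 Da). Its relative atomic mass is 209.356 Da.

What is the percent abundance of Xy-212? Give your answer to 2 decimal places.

Let x be the fractional abundance of Xy-208; then Xy-212 has abundance 1 − x.
207.97643·x + 211.93992·(1 − x) = 209.356
(207.97643 − 211.93992)·x = 209.356 − 211.93992
x = -2.58392 / -3.96349 = 0.65193 → 65.19% Xy-208, 34.81% Xy-212.

34.81%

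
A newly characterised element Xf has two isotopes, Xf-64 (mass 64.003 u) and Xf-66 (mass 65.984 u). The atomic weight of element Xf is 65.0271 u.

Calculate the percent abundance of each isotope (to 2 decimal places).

Writing the weighted mean with unknown fraction x of Xf-64:
64.003·x + 65.984·(1 − x) = 65.0271
(64.003 − 65.984)·x = 65.0271 − 65.984
x = -0.9569 / -1.981 = 0.48304 → 48.30% Xf-64, 51.70% Xf-66.

Xf-64: 48.30%, Xf-66: 51.70%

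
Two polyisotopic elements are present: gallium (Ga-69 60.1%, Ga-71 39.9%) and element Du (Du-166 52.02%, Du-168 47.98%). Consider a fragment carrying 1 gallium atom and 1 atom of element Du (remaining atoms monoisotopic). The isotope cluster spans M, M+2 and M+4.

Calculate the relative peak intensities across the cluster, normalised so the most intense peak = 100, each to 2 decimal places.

63.04 : 100.00 : 38.60

Gallium pattern (n=1): 0.6010 : 0.3990
Element Du pattern (n=1): 0.5202 : 0.4798
Convolve the two distributions (both contribute in 2-u steps):
  M: 0.6010×0.5202 = 0.312640
  M+2: 0.6010×0.4798 + 0.3990×0.5202 = 0.495920
  M+4: 0.3990×0.4798 = 0.191440
Scale to base peak (0.495920) = 100: 63.04 : 100.00 : 38.60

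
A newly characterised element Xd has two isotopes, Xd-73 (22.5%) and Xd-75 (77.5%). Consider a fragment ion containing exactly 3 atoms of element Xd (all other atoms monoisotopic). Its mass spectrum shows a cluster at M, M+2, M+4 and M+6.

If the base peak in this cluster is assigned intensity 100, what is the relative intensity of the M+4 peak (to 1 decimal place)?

Term probabilities: M 0.0114, M+2 0.1177, M+4 0.4054, M+6 0.4655. Base peak = M+6.
P(M+6) = C(3,3) × 0.225^0 × 0.775^3 = 1 × 1.0000 × 0.46548438 = 0.465484 (base)
P(M+4) = C(3,2) × 0.225^1 × 0.775^2 = 3 × 0.2250 × 0.600625 = 0.405422
Relative intensity = 0.405422 / 0.465484 × 100 = 87.1

87.1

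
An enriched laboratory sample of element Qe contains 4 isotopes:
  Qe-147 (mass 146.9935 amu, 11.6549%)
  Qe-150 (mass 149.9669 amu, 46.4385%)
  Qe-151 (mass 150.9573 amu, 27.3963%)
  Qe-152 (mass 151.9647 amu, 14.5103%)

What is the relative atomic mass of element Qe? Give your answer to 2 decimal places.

150.18 amu

Ar = Σ fᵢ·mᵢ = 0.116549 × 146.9935 + 0.464385 × 149.9669 + 0.273963 × 150.9573 + 0.145103 × 151.9647
= 17.13195 + 69.64238 + 41.35671 + 22.05053 = 150.18157 amu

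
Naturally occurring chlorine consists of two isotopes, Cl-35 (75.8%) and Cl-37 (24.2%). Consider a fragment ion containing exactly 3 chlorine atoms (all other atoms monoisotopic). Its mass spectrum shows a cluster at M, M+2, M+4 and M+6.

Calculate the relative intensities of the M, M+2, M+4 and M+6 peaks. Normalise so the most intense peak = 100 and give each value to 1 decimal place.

100.0 : 95.8 : 30.6 : 3.3

The 3 Cl atoms are independent, so intensities follow the terms of (0.758 + 0.242)^3.
P(M) = 0.758^3 = 0.435520
P(M+2) = 3 × 0.758^2 × 0.242^1 = 0.417133
P(M+4) = 3 × 0.758^1 × 0.242^2 = 0.133175
P(M+6) = 0.242^3 = 0.014172
The M peak is largest (0.435520); scaling to 100 gives 100.0 : 95.8 : 30.6 : 3.3.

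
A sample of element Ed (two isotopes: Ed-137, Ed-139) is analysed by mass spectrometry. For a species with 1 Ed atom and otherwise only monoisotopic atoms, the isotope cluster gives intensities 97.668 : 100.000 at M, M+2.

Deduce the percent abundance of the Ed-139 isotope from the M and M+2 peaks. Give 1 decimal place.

50.6%

Write p for the Ed-137 fraction. I(M+2)/I(M) = [C(1,1)·p^0·(1−p)] / p^1 = 1·(1−p)/p = 100.000/97.668 = 1.0239
(1−p)/p = 1.0239/1 = 1.0239  ⇒  p = 1/(1 + 1.0239) = 0.4941
Ed-137: 49.4%, Ed-139: 50.6%.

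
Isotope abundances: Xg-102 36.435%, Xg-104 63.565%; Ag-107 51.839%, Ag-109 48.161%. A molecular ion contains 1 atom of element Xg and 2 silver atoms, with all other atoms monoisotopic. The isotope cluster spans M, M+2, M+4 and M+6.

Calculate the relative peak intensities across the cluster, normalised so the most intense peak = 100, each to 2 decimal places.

Element Xg pattern (n=1): 0.36435 : 0.63565
Silver pattern (n=2): 0.26872819 : 0.49932362 : 0.23194819
Convolve the two distributions (both contribute in 2-u steps):
  M: 0.36435×0.26872819 = 0.097911
  M+2: 0.36435×0.49932362 + 0.63565×0.26872819 = 0.352746
  M+4: 0.36435×0.23194819 + 0.63565×0.49932362 = 0.401905
  M+6: 0.63565×0.23194819 = 0.147438
Scale to base peak (0.401905) = 100: 24.36 : 87.77 : 100.00 : 36.68

24.36 : 87.77 : 100.00 : 36.68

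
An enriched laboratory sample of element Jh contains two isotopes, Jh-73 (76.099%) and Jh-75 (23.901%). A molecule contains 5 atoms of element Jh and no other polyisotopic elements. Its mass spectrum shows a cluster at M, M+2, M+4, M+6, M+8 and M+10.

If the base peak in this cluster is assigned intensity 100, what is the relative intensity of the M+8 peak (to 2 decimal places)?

3.10

(0.76099 + 0.23901)^5 gives M 0.2552, M+2 0.4008, M+4 0.2517, M+6 0.0791, M+8 0.0124, M+10 0.0008; the largest is M+2.
P(M+2) = C(5,1) × 0.76099^4 × 0.23901^1 = 5 × 0.3353635 × 0.23901 = 0.400776 (base)
P(M+8) = C(5,4) × 0.76099^1 × 0.23901^4 = 5 × 0.76099 × 0.00326335 = 0.012417
Relative intensity = 0.012417 / 0.400776 × 100 = 3.10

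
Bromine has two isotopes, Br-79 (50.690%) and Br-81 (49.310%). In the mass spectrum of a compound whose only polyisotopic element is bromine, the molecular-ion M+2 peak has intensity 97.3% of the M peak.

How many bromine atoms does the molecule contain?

1

For n independent Br atoms, I(M+2)/I(M) = n · (abundance Br-81) / (abundance Br-79) = n · 0.49310/0.50690.
n = 0.973 × 0.50690/0.49310 = 1.00 ≈ 1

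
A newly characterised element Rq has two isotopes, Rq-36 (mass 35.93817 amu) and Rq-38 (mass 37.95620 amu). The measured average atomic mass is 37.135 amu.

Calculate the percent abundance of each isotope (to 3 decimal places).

Rq-36: 40.693%, Rq-38: 59.307%

With x = fraction of Rq-36 (so Rq-38 is 1 − x):
35.93817·x + 37.95620·(1 − x) = 37.135
(35.93817 − 37.95620)·x = 37.135 − 37.95620
x = -0.82120 / -2.01803 = 0.40693 → 40.693% Rq-36, 59.307% Rq-38.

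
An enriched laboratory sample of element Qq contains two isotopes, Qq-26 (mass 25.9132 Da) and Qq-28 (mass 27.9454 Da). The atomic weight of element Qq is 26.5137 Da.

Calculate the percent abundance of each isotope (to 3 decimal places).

Let x be the fractional abundance of Qq-26; then Qq-28 has abundance 1 − x.
25.9132·x + 27.9454·(1 − x) = 26.5137
(25.9132 − 27.9454)·x = 26.5137 − 27.9454
x = -1.4317 / -2.0322 = 0.70451 → 70.451% Qq-26, 29.549% Qq-28.

Qq-26: 70.451%, Qq-28: 29.549%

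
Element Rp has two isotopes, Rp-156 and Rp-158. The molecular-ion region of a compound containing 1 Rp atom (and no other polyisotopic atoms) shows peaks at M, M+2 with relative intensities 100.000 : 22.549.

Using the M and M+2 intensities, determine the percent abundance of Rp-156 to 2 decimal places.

81.60%

Let p = fractional abundance of Rp-156. I(M+2)/I(M) = [C(1,1)·p^0·(1−p)] / p^1 = 1·(1−p)/p = 22.549/100.000 = 0.2255
(1−p)/p = 0.2255/1 = 0.2255  ⇒  p = 1/(1 + 0.2255) = 0.8160
Rp-156: 81.60%, Rp-158: 18.40%.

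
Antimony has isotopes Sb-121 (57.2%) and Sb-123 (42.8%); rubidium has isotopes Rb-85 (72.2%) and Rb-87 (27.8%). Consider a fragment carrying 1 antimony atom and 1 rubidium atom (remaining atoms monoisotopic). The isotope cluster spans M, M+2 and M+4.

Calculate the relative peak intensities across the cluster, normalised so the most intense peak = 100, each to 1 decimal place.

88.2 : 100.0 : 25.4

Antimony pattern (n=1): 0.5720 : 0.4280
Rubidium pattern (n=1): 0.7220 : 0.2780
Convolve the two distributions (both contribute in 2-u steps):
  M: 0.5720×0.7220 = 0.412984
  M+2: 0.5720×0.2780 + 0.4280×0.7220 = 0.468032
  M+4: 0.4280×0.2780 = 0.118984
Scale to base peak (0.468032) = 100: 88.2 : 100.0 : 25.4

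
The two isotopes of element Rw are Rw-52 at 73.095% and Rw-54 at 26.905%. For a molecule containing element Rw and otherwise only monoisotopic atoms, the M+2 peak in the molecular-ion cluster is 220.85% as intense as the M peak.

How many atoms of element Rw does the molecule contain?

6

The M+2/M ratio from n Rw atoms is n · q/p = n · 0.26905/0.73095.
n = 2.2085 × 0.73095/0.26905 = 6.00 ≈ 6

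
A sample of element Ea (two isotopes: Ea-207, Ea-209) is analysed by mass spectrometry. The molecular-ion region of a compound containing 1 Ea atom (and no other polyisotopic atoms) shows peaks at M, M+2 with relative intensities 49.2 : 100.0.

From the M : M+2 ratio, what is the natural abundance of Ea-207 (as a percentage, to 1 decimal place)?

Let p = fractional abundance of Ea-207. I(M+2)/I(M) = [C(1,1)·p^0·(1−p)] / p^1 = 1·(1−p)/p = 100.0/49.2 = 2.0325
(1−p)/p = 2.0325/1 = 2.0325  ⇒  p = 1/(1 + 2.0325) = 0.3298
Ea-207: 33.0%, Ea-209: 67.0%.

33.0%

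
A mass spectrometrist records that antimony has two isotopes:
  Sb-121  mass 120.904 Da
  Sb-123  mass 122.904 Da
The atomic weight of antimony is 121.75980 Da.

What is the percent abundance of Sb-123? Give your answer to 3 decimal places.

42.790%

Let x be the fractional abundance of Sb-121; then Sb-123 has abundance 1 − x.
120.904·x + 122.904·(1 − x) = 121.75980
(120.904 − 122.904)·x = 121.75980 − 122.904
x = -1.14420 / -2.000 = 0.57210 → 57.210% Sb-121, 42.790% Sb-123.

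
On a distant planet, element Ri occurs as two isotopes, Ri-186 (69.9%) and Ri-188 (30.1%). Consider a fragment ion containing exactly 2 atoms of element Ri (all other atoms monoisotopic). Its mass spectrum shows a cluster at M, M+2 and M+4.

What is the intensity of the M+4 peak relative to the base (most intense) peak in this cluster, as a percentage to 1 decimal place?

18.5%

Binomial terms of (0.699 + 0.301)^2: M 0.4886, M+2 0.4208, M+4 0.0906 → M is the base peak.
P(M) = C(2,0) × 0.699^2 × 0.301^0 = 1 × 0.488601 × 1.0000 = 0.488601 (base)
P(M+4) = C(2,2) × 0.699^0 × 0.301^2 = 1 × 1.0000 × 0.090601 = 0.090601
Relative intensity = 0.090601 / 0.488601 × 100 = 18.5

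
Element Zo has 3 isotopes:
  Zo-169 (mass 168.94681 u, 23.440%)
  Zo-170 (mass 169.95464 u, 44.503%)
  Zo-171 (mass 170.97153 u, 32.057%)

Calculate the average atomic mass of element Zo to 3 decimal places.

Ar = Σ fᵢ·mᵢ = 0.23440 × 168.94681 + 0.44503 × 169.95464 + 0.32057 × 170.97153
= 39.601132 + 75.634913 + 54.808343 = 170.044388 u

170.044 u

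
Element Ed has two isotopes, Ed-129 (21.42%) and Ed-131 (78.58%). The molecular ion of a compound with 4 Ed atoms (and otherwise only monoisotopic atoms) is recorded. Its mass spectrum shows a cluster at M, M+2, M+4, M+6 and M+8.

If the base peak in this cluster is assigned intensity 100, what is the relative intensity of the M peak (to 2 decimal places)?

0.51

Binomial terms of (0.2142 + 0.7858)^4: M 0.0021, M+2 0.0309, M+4 0.1700, M+6 0.4157, M+8 0.3813 → M+6 is the base peak.
P(M+6) = C(4,3) × 0.2142^1 × 0.7858^3 = 4 × 0.2142 × 0.48521707 = 0.415734 (base)
P(M) = C(4,0) × 0.2142^4 × 0.7858^0 = 1 × 0.00210512 × 1.0000 = 0.002105
Relative intensity = 0.002105 / 0.415734 × 100 = 0.51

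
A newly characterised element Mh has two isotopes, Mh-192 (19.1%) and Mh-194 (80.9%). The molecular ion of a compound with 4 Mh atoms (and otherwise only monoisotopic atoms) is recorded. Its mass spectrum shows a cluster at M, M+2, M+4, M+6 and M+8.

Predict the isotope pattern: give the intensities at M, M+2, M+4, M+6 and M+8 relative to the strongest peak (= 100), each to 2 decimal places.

Each Mh atom is independently Mh-192 (p = 0.191) or Mh-194 (q = 0.809); the cluster is the binomial expansion (p + q)^4.
P(M) = 0.191^4 = 0.001331
P(M+2) = 4 × 0.191^3 × 0.809^1 = 0.022548
P(M+4) = 6 × 0.191^2 × 0.809^2 = 0.143257
P(M+6) = 4 × 0.191^1 × 0.809^3 = 0.404519
P(M+8) = 0.809^4 = 0.428345
The M+8 peak is largest (0.428345); scaling to 100 gives 0.31 : 5.26 : 33.44 : 94.44 : 100.00.

0.31 : 5.26 : 33.44 : 94.44 : 100.00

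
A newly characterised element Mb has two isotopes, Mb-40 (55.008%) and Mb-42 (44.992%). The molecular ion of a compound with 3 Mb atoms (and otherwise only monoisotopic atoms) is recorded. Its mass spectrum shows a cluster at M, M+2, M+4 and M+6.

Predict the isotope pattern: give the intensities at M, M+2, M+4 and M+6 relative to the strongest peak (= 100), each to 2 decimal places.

Each Mb atom is independently Mb-40 (p = 0.55008) or Mb-42 (q = 0.44992); the cluster is the binomial expansion (p + q)^3.
P(M) = 0.55008^3 = 0.166448
P(M+2) = 3 × 0.55008^2 × 0.44992^1 = 0.408421
P(M+4) = 3 × 0.55008^1 × 0.44992^2 = 0.334055
P(M+6) = 0.44992^3 = 0.091076
The M+2 peak is largest (0.408421); scaling to 100 gives 40.75 : 100.00 : 81.79 : 22.30.

40.75 : 100.00 : 81.79 : 22.30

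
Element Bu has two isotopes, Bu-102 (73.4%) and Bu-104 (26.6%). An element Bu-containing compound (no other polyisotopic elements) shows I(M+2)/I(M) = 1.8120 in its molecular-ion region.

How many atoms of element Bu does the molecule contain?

5

With n Bu atoms, P(M+2)/P(M) = C(n,1)·p^(n−1)q / p^n = n·q/p = n · 0.266/0.734.
n = 1.8120 × 0.734/0.266 = 5.00 ≈ 5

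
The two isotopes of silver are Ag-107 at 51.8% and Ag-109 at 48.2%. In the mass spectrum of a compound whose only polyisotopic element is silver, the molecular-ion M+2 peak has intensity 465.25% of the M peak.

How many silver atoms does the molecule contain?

With n Ag atoms, P(M+2)/P(M) = C(n,1)·p^(n−1)q / p^n = n·q/p = n · 0.482/0.518.
n = 4.6525 × 0.518/0.482 = 5.00 ≈ 5

5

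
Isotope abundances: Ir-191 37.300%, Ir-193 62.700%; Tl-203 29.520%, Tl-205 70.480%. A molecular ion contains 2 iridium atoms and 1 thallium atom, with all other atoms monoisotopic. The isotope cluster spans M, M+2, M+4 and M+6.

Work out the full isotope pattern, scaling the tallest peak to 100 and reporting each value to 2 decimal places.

Iridium pattern (n=2): 0.139129 : 0.467742 : 0.393129
Thallium pattern (n=1): 0.2952 : 0.7048
Convolve the two distributions (both contribute in 2-u steps):
  M: 0.139129×0.2952 = 0.041071
  M+2: 0.139129×0.7048 + 0.467742×0.2952 = 0.236136
  M+4: 0.467742×0.7048 + 0.393129×0.2952 = 0.445716
  M+6: 0.393129×0.7048 = 0.277077
Scale to base peak (0.445716) = 100: 9.21 : 52.98 : 100.00 : 62.16

9.21 : 52.98 : 100.00 : 62.16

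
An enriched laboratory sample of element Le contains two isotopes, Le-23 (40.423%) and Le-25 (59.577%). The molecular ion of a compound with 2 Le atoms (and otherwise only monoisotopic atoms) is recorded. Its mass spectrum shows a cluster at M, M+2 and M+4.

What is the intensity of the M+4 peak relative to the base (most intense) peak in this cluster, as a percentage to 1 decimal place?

73.7%

(0.40423 + 0.59577)^2 gives M 0.1634, M+2 0.4817, M+4 0.3549; the largest is M+2.
P(M+2) = C(2,1) × 0.40423^1 × 0.59577^1 = 2 × 0.40423 × 0.59577 = 0.481656 (base)
P(M+4) = C(2,2) × 0.40423^0 × 0.59577^2 = 1 × 1.0000 × 0.35494189 = 0.354942
Relative intensity = 0.354942 / 0.481656 × 100 = 73.7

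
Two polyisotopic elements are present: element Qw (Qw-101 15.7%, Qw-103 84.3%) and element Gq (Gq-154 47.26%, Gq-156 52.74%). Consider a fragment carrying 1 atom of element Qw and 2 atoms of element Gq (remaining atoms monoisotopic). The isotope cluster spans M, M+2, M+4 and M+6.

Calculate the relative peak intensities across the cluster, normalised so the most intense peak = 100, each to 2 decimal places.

7.56 : 57.46 : 100.00 : 50.55

Element Qw pattern (n=1): 0.1570 : 0.8430
Element Gq pattern (n=2): 0.22335076 : 0.49849848 : 0.27815076
Convolve the two distributions (both contribute in 2-u steps):
  M: 0.1570×0.22335076 = 0.035066
  M+2: 0.1570×0.49849848 + 0.8430×0.22335076 = 0.266549
  M+4: 0.1570×0.27815076 + 0.8430×0.49849848 = 0.463904
  M+6: 0.8430×0.27815076 = 0.234481
Scale to base peak (0.463904) = 100: 7.56 : 57.46 : 100.00 : 50.55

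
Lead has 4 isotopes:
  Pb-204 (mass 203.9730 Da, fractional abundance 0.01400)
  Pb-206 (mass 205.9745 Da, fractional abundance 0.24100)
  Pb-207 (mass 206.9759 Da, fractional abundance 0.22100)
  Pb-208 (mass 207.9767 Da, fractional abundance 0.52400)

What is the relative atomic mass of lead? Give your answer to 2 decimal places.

207.22 Da

Ar = Σ fᵢ·mᵢ = 0.01400 × 203.9730 + 0.24100 × 205.9745 + 0.22100 × 206.9759 + 0.52400 × 207.9767
= 2.85562 + 49.63985 + 45.74167 + 108.97979 = 207.21693 Da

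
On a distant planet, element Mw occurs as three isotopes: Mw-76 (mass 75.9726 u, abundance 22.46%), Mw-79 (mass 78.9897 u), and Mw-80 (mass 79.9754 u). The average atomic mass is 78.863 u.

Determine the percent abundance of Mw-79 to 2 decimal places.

21.65%

Let x and y be the fractions of Mw-79 and Mw-80. Then x + y = 1 − 0.2246 = 0.7754 and 78.9897x + 79.9754y = 78.863 − 0.2246×75.9726 = 61.79955404.
Substituting: 78.9897x + 79.9754(0.7754 − x) = 61.79955404
(78.9897 − 79.9754)x = -0.21337112  ⇒  x = 0.21647, y = 0.55893
Mw-79: 21.65%, Mw-80: 55.89%.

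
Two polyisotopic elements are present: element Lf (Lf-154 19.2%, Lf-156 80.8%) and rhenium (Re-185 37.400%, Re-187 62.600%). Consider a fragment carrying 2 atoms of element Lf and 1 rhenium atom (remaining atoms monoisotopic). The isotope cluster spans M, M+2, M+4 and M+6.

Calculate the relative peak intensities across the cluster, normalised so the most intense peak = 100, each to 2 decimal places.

Element Lf pattern (n=2): 0.036864 : 0.310272 : 0.652864
Rhenium pattern (n=1): 0.3740 : 0.6260
Convolve the two distributions (both contribute in 2-u steps):
  M: 0.036864×0.3740 = 0.013787
  M+2: 0.036864×0.6260 + 0.310272×0.3740 = 0.139119
  M+4: 0.310272×0.6260 + 0.652864×0.3740 = 0.438401
  M+6: 0.652864×0.6260 = 0.408693
Scale to base peak (0.438401) = 100: 3.14 : 31.73 : 100.00 : 93.22

3.14 : 31.73 : 100.00 : 93.22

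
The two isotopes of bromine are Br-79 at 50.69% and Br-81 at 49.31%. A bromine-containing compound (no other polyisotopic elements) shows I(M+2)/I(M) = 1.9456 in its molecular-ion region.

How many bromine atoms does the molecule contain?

2

With n Br atoms, P(M+2)/P(M) = C(n,1)·p^(n−1)q / p^n = n·q/p = n · 0.4931/0.5069.
n = 1.9456 × 0.5069/0.4931 = 2.00 ≈ 2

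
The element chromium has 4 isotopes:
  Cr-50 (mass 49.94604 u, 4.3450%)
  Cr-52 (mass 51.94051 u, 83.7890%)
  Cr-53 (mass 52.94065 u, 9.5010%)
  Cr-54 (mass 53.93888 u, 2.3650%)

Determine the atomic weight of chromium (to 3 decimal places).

51.996 u

Ar = Σ fᵢ·mᵢ = 0.043450 × 49.94604 + 0.837890 × 51.94051 + 0.095010 × 52.94065 + 0.023650 × 53.93888
= 2.170155 + 43.520434 + 5.029891 + 1.275655 = 51.996135 u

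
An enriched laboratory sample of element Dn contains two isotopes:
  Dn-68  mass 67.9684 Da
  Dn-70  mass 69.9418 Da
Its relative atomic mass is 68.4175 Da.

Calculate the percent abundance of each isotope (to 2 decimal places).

Dn-68: 77.24%, Dn-70: 22.76%

With x = fraction of Dn-68 (so Dn-70 is 1 − x):
67.9684·x + 69.9418·(1 − x) = 68.4175
(67.9684 − 69.9418)·x = 68.4175 − 69.9418
x = -1.5243 / -1.9734 = 0.77242 → 77.24% Dn-68, 22.76% Dn-70.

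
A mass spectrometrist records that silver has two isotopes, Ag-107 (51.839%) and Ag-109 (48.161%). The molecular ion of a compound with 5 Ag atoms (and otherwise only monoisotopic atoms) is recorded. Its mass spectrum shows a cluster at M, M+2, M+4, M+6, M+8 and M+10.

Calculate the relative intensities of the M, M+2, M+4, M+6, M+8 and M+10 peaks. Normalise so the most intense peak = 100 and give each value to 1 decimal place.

The 5 Ag atoms are independent, so intensities follow the terms of (0.51839 + 0.48161)^5.
P(M) = 0.51839^5 = 0.037435
P(M+2) = 5 × 0.51839^4 × 0.48161^1 = 0.173897
P(M+4) = 10 × 0.51839^3 × 0.48161^2 = 0.323118
P(M+6) = 10 × 0.51839^2 × 0.48161^3 = 0.300192
P(M+8) = 5 × 0.51839^1 × 0.48161^4 = 0.139447
P(M+10) = 0.48161^5 = 0.025911
The M+4 peak is largest (0.323118); scaling to 100 gives 11.6 : 53.8 : 100.0 : 92.9 : 43.2 : 8.0.

11.6 : 53.8 : 100.0 : 92.9 : 43.2 : 8.0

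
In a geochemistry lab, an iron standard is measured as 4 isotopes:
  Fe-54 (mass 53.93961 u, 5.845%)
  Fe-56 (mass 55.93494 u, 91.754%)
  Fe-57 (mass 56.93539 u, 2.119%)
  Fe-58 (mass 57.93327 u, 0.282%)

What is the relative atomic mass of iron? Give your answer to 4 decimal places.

The abundance-weighted mean is 0.05845 × 53.93961 + 0.91754 × 55.93494 + 0.02119 × 56.93539 + 0.00282 × 57.93327
= 3.152770 + 51.322545 + 1.206461 + 0.163372 = 55.845148 u

55.8451 u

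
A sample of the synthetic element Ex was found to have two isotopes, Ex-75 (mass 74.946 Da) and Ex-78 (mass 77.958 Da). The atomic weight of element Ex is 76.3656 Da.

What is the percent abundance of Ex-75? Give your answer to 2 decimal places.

Let x be the fractional abundance of Ex-75; then Ex-78 has abundance 1 − x.
74.946·x + 77.958·(1 − x) = 76.3656
(74.946 − 77.958)·x = 76.3656 − 77.958
x = -1.5924 / -3.012 = 0.52869 → 52.87% Ex-75, 47.13% Ex-78.

52.87%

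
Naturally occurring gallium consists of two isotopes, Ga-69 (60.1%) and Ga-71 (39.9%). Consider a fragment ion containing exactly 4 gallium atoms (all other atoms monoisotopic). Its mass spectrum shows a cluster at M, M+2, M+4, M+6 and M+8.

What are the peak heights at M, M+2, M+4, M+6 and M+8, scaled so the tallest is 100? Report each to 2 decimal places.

Expanding (0.601 + 0.399)^4:
P(M) = 0.601^4 = 0.130466
P(M+2) = 4 × 0.601^3 × 0.399^1 = 0.346463
P(M+4) = 6 × 0.601^2 × 0.399^2 = 0.345021
P(M+6) = 4 × 0.601^1 × 0.399^3 = 0.152705
P(M+8) = 0.399^4 = 0.025345
The M+2 peak is largest (0.346463); scaling to 100 gives 37.66 : 100.00 : 99.58 : 44.08 : 7.32.

37.66 : 100.00 : 99.58 : 44.08 : 7.32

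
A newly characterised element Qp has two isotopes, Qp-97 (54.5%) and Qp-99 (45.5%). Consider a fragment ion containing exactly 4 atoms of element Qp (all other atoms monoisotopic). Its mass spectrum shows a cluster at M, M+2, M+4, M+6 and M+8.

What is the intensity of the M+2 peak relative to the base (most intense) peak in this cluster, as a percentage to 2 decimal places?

Term probabilities: M 0.0882, M+2 0.2946, M+4 0.3689, M+6 0.2053, M+8 0.0429. Base peak = M+4.
P(M+4) = C(4,2) × 0.545^2 × 0.455^2 = 6 × 0.297025 × 0.207025 = 0.368950 (base)
P(M+2) = C(4,1) × 0.545^3 × 0.455^1 = 4 × 0.16187863 × 0.4550 = 0.294619
Relative intensity = 0.294619 / 0.368950 × 100 = 79.85

79.85%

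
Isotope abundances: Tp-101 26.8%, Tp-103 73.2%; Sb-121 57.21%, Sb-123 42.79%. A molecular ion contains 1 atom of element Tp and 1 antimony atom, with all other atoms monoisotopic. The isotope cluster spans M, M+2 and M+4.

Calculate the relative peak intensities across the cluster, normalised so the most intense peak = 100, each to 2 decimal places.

Element Tp pattern (n=1): 0.2680 : 0.7320
Antimony pattern (n=1): 0.5721 : 0.4279
Convolve the two distributions (both contribute in 2-u steps):
  M: 0.2680×0.5721 = 0.153323
  M+2: 0.2680×0.4279 + 0.7320×0.5721 = 0.533454
  M+4: 0.7320×0.4279 = 0.313223
Scale to base peak (0.533454) = 100: 28.74 : 100.00 : 58.72

28.74 : 100.00 : 58.72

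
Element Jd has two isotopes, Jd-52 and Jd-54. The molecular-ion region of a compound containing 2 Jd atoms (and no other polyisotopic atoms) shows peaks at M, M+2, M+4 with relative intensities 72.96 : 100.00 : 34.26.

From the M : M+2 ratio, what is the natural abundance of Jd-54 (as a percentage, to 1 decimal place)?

Let p = fractional abundance of Jd-52. I(M+2)/I(M) = [C(2,1)·p^1·(1−p)] / p^2 = 2·(1−p)/p = 100.00/72.96 = 1.3706
(1−p)/p = 1.3706/2 = 0.6853  ⇒  p = 1/(1 + 0.6853) = 0.5934
Jd-52: 59.3%, Jd-54: 40.7%.

40.7%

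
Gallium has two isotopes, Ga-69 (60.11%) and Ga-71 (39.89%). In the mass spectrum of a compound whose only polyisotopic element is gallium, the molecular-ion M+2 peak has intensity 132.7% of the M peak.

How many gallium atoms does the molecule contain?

2

With n Ga atoms, P(M+2)/P(M) = C(n,1)·p^(n−1)q / p^n = n·q/p = n · 0.3989/0.6011.
n = 1.327 × 0.6011/0.3989 = 2.00 ≈ 2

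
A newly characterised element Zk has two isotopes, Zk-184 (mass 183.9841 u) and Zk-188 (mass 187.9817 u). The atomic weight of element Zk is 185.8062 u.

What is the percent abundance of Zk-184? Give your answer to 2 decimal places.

54.42%

Writing the weighted mean with unknown fraction x of Zk-184:
183.9841·x + 187.9817·(1 − x) = 185.8062
(183.9841 − 187.9817)·x = 185.8062 − 187.9817
x = -2.1755 / -3.9976 = 0.54420 → 54.42% Zk-184, 45.58% Zk-188.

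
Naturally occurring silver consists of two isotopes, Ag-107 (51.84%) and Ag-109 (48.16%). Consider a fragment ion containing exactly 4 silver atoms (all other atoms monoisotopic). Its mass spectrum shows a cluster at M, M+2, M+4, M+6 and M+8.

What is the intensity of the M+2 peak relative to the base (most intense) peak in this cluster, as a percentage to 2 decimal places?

Term probabilities: M 0.0722, M+2 0.2684, M+4 0.3740, M+6 0.2316, M+8 0.0538. Base peak = M+4.
P(M+4) = C(4,2) × 0.5184^2 × 0.4816^2 = 6 × 0.26873856 × 0.23193856 = 0.373985 (base)
P(M+2) = C(4,1) × 0.5184^3 × 0.4816^1 = 4 × 0.13931407 × 0.4816 = 0.268375
Relative intensity = 0.268375 / 0.373985 × 100 = 71.76

71.76%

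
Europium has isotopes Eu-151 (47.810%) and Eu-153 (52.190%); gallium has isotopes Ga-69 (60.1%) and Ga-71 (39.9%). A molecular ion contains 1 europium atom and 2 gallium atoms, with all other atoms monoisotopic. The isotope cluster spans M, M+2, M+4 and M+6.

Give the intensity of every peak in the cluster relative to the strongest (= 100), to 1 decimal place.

Europium pattern (n=1): 0.4781 : 0.5219
Gallium pattern (n=2): 0.361201 : 0.479598 : 0.159201
Convolve the two distributions (both contribute in 2-u steps):
  M: 0.4781×0.361201 = 0.172690
  M+2: 0.4781×0.479598 + 0.5219×0.361201 = 0.417807
  M+4: 0.4781×0.159201 + 0.5219×0.479598 = 0.326416
  M+6: 0.5219×0.159201 = 0.083087
Scale to base peak (0.417807) = 100: 41.3 : 100.0 : 78.1 : 19.9

41.3 : 100.0 : 78.1 : 19.9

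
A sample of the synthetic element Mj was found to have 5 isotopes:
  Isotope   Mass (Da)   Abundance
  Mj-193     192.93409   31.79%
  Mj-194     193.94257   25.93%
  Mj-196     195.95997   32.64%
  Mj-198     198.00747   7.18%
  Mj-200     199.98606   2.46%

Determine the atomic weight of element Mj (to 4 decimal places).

194.7210 Da

Average mass = Σ (abundance × isotope mass) = 0.3179 × 192.93409 + 0.2593 × 193.94257 + 0.3264 × 195.95997 + 0.0718 × 198.00747 + 0.0246 × 199.98606
= 61.333747 + 50.289308 + 63.961334 + 14.216936 + 4.919657 = 194.720982 Da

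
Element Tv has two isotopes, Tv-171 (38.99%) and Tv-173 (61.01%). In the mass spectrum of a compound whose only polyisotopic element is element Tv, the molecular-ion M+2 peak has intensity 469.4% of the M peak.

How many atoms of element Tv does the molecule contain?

With n Tv atoms, P(M+2)/P(M) = C(n,1)·p^(n−1)q / p^n = n·q/p = n · 0.6101/0.3899.
n = 4.694 × 0.3899/0.6101 = 3.00 ≈ 3

3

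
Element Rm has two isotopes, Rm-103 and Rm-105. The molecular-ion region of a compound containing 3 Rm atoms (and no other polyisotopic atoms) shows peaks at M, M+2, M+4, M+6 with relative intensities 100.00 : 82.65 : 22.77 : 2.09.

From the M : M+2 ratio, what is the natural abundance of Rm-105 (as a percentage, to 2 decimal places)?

If p is the fraction of Rm that is Rm-103, then I(M+2)/I(M) = [C(3,1)·p^2·(1−p)] / p^3 = 3·(1−p)/p = 82.65/100.00 = 0.8265
(1−p)/p = 0.8265/3 = 0.2755  ⇒  p = 1/(1 + 0.2755) = 0.7840
Rm-103: 78.40%, Rm-105: 21.60%.

21.60%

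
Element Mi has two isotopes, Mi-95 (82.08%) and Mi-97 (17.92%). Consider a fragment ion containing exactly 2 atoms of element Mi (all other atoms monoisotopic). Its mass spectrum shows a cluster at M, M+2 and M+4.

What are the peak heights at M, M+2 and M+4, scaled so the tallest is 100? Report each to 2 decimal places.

The 2 Mi atoms are independent, so intensities follow the terms of (0.8208 + 0.1792)^2.
P(M) = 0.8208^2 = 0.673713
P(M+2) = 2 × 0.8208^1 × 0.1792^1 = 0.294175
P(M+4) = 0.1792^2 = 0.032113
The M peak is largest (0.673713); scaling to 100 gives 100.00 : 43.66 : 4.77.

100.00 : 43.66 : 4.77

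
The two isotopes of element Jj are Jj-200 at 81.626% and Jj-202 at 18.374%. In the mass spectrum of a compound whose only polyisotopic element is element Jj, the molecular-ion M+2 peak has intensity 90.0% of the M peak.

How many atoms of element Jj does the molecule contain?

4

For n independent Jj atoms, I(M+2)/I(M) = n · (abundance Jj-202) / (abundance Jj-200) = n · 0.18374/0.81626.
n = 0.900 × 0.81626/0.18374 = 4.00 ≈ 4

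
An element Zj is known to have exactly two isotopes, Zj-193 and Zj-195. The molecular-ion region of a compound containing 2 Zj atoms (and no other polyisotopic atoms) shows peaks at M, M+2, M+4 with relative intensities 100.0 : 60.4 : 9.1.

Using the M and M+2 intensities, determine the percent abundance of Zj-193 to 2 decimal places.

If p is the fraction of Zj that is Zj-193, then I(M+2)/I(M) = [C(2,1)·p^1·(1−p)] / p^2 = 2·(1−p)/p = 60.4/100.0 = 0.6040
(1−p)/p = 0.6040/2 = 0.3020  ⇒  p = 1/(1 + 0.3020) = 0.7680
Zj-193: 76.80%, Zj-195: 23.20%.

76.80%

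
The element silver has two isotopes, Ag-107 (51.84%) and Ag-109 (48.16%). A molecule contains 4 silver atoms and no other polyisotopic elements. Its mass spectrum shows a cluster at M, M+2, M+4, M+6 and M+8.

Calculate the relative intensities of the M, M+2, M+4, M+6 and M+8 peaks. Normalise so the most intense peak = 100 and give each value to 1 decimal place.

Each Ag atom is independently Ag-107 (p = 0.5184) or Ag-109 (q = 0.4816); the cluster is the binomial expansion (p + q)^4.
P(M) = 0.5184^4 = 0.072220
P(M+2) = 4 × 0.5184^3 × 0.4816^1 = 0.268375
P(M+4) = 6 × 0.5184^2 × 0.4816^2 = 0.373985
P(M+6) = 4 × 0.5184^1 × 0.4816^3 = 0.231624
P(M+8) = 0.4816^4 = 0.053795
The M+4 peak is largest (0.373985); scaling to 100 gives 19.3 : 71.8 : 100.0 : 61.9 : 14.4.

19.3 : 71.8 : 100.0 : 61.9 : 14.4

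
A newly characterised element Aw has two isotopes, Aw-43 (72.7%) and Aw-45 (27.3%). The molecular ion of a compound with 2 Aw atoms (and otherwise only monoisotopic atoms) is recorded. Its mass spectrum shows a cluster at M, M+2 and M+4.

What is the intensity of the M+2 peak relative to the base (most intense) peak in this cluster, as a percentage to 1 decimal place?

Binomial terms of (0.727 + 0.273)^2: M 0.5285, M+2 0.3969, M+4 0.0745 → M is the base peak.
P(M) = C(2,0) × 0.727^2 × 0.273^0 = 1 × 0.528529 × 1.0000 = 0.528529 (base)
P(M+2) = C(2,1) × 0.727^1 × 0.273^1 = 2 × 0.7270 × 0.2730 = 0.396942
Relative intensity = 0.396942 / 0.528529 × 100 = 75.1

75.1%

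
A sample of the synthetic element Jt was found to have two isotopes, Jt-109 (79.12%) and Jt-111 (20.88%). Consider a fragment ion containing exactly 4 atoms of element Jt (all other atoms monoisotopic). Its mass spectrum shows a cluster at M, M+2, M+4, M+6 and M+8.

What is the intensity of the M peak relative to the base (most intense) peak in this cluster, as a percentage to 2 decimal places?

94.73%

(0.7912 + 0.2088)^4 gives M 0.3919, M+2 0.4137, M+4 0.1638, M+6 0.0288, M+8 0.0019; the largest is M+2.
P(M+2) = C(4,1) × 0.7912^3 × 0.2088^1 = 4 × 0.49528917 × 0.2088 = 0.413666 (base)
P(M) = C(4,0) × 0.7912^4 × 0.2088^0 = 1 × 0.39187279 × 1.0000 = 0.391873
Relative intensity = 0.391873 / 0.413666 × 100 = 94.73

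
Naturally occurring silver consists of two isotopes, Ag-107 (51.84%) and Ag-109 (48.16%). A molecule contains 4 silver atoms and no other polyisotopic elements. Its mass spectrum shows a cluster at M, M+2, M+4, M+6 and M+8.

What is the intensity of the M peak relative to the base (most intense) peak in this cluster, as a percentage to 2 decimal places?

19.31%

Binomial terms of (0.5184 + 0.4816)^4: M 0.0722, M+2 0.2684, M+4 0.3740, M+6 0.2316, M+8 0.0538 → M+4 is the base peak.
P(M+4) = C(4,2) × 0.5184^2 × 0.4816^2 = 6 × 0.26873856 × 0.23193856 = 0.373985 (base)
P(M) = C(4,0) × 0.5184^4 × 0.4816^0 = 1 × 0.07222041 × 1.0000 = 0.072220
Relative intensity = 0.072220 / 0.373985 × 100 = 19.31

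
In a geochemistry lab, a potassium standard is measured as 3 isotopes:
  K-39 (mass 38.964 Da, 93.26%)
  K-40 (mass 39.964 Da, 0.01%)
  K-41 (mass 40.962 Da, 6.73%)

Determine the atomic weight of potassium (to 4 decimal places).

Ar = Σ fᵢ·mᵢ = 0.9326 × 38.964 + 0.0001 × 39.964 + 0.0673 × 40.962
= 36.33783 + 0.00400 + 2.75674 = 39.09857 Da

39.0986 Da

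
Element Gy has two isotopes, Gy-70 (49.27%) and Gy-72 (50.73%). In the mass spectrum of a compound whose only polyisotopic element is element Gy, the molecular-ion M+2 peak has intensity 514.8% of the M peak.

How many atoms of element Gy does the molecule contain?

The M+2/M ratio from n Gy atoms is n · q/p = n · 0.5073/0.4927.
n = 5.148 × 0.4927/0.5073 = 5.00 ≈ 5

5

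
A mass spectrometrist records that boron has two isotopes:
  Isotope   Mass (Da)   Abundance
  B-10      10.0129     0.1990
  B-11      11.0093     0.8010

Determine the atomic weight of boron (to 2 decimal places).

Weight each isotope mass by its fractional abundance: 0.1990 × 10.0129 + 0.8010 × 11.0093
= 1.99257 + 8.81845 = 10.81102 Da

10.81 Da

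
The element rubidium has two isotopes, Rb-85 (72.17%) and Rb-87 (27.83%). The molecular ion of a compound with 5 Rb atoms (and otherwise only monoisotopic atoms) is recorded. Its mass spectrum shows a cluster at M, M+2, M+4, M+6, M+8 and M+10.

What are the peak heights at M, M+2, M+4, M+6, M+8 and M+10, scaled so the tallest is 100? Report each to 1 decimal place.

Expanding (0.7217 + 0.2783)^5:
P(M) = 0.7217^5 = 0.195787
P(M+2) = 5 × 0.7217^4 × 0.2783^1 = 0.377494
P(M+4) = 10 × 0.7217^3 × 0.2783^2 = 0.291136
P(M+6) = 10 × 0.7217^2 × 0.2783^3 = 0.112267
P(M+8) = 5 × 0.7217^1 × 0.2783^4 = 0.021646
P(M+10) = 0.2783^5 = 0.001669
The M+2 peak is largest (0.377494); scaling to 100 gives 51.9 : 100.0 : 77.1 : 29.7 : 5.7 : 0.4.

51.9 : 100.0 : 77.1 : 29.7 : 5.7 : 0.4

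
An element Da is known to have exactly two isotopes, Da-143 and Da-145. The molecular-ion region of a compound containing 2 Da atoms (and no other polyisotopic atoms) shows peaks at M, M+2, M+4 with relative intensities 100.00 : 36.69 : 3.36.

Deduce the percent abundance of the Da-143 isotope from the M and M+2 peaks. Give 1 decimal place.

Let p = fractional abundance of Da-143. I(M+2)/I(M) = [C(2,1)·p^1·(1−p)] / p^2 = 2·(1−p)/p = 36.69/100.00 = 0.3669
(1−p)/p = 0.3669/2 = 0.1835  ⇒  p = 1/(1 + 0.1835) = 0.8450
Da-143: 84.5%, Da-145: 15.5%.

84.5%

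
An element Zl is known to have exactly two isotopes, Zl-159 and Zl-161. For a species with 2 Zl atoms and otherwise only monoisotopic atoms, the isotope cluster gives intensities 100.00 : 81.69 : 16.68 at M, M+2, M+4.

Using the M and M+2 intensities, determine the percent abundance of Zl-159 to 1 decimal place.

Let p = fractional abundance of Zl-159. I(M+2)/I(M) = [C(2,1)·p^1·(1−p)] / p^2 = 2·(1−p)/p = 81.69/100.00 = 0.8169
(1−p)/p = 0.8169/2 = 0.4084  ⇒  p = 1/(1 + 0.4084) = 0.7100
Zl-159: 71.0%, Zl-161: 29.0%.

71.0%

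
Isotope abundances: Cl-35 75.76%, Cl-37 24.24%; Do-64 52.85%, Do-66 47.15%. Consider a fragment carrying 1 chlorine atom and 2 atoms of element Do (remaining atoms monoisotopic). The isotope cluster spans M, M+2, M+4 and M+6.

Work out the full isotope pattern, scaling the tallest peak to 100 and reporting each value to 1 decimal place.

Chlorine pattern (n=1): 0.7576 : 0.2424
Element Do pattern (n=2): 0.27931225 : 0.4983755 : 0.22231225
Convolve the two distributions (both contribute in 2-u steps):
  M: 0.7576×0.27931225 = 0.211607
  M+2: 0.7576×0.4983755 + 0.2424×0.27931225 = 0.445275
  M+4: 0.7576×0.22231225 + 0.2424×0.4983755 = 0.289230
  M+6: 0.2424×0.22231225 = 0.053888
Scale to base peak (0.445275) = 100: 47.5 : 100.0 : 65.0 : 12.1

47.5 : 100.0 : 65.0 : 12.1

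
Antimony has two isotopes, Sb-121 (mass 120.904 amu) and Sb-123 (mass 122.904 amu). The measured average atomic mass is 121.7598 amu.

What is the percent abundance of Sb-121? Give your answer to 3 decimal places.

57.210%

Let x be the fractional abundance of Sb-121; then Sb-123 has abundance 1 − x.
120.904·x + 122.904·(1 − x) = 121.7598
(120.904 − 122.904)·x = 121.7598 − 122.904
x = -1.1442 / -2.000 = 0.57210 → 57.210% Sb-121, 42.790% Sb-123.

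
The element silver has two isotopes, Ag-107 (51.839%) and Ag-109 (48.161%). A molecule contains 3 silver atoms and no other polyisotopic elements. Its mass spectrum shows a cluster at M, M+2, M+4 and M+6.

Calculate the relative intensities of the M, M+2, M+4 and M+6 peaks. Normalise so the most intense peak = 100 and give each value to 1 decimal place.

Expanding (0.51839 + 0.48161)^3:
P(M) = 0.51839^3 = 0.139306
P(M+2) = 3 × 0.51839^2 × 0.48161^1 = 0.388267
P(M+4) = 3 × 0.51839^1 × 0.48161^2 = 0.360719
P(M+6) = 0.48161^3 = 0.111709
The M+2 peak is largest (0.388267); scaling to 100 gives 35.9 : 100.0 : 92.9 : 28.8.

35.9 : 100.0 : 92.9 : 28.8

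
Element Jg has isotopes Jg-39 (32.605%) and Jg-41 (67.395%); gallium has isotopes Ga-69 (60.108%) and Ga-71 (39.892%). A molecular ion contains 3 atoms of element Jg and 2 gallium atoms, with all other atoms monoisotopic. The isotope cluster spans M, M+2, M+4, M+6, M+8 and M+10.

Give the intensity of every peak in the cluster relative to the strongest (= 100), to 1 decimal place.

3.5 : 26.3 : 75.2 : 100.0 : 60.8 : 13.6

Element Jg pattern (n=3): 0.03466192 : 0.21494005 : 0.44428414 : 0.30611389
Gallium pattern (n=2): 0.36129717 : 0.47956567 : 0.15913717
Convolve the two distributions (both contribute in 2-u steps):
  M: 0.03466192×0.36129717 = 0.012523
  M+2: 0.03466192×0.47956567 + 0.21494005×0.36129717 = 0.094280
  M+4: 0.03466192×0.15913717 + 0.21494005×0.47956567 + 0.44428414×0.36129717 = 0.269112
  M+6: 0.21494005×0.15913717 + 0.44428414×0.47956567 + 0.30611389×0.36129717 = 0.357866
  M+8: 0.44428414×0.15913717 + 0.30611389×0.47956567 = 0.217504
  M+10: 0.30611389×0.15913717 = 0.048714
Scale to base peak (0.357866) = 100: 3.5 : 26.3 : 75.2 : 100.0 : 60.8 : 13.6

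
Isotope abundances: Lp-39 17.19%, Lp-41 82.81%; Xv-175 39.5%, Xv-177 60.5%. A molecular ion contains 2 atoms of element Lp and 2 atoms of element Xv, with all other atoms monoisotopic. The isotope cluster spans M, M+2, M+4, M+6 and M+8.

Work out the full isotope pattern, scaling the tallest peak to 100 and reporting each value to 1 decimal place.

1.1 : 13.6 : 58.8 : 100.0 : 58.1

Element Lp pattern (n=2): 0.02954961 : 0.28470078 : 0.68574961
Element Xv pattern (n=2): 0.156025 : 0.47795 : 0.366025
Convolve the two distributions (both contribute in 2-u steps):
  M: 0.02954961×0.156025 = 0.004610
  M+2: 0.02954961×0.47795 + 0.28470078×0.156025 = 0.058544
  M+4: 0.02954961×0.366025 + 0.28470078×0.47795 + 0.68574961×0.156025 = 0.253883
  M+6: 0.28470078×0.366025 + 0.68574961×0.47795 = 0.431962
  M+8: 0.68574961×0.366025 = 0.251002
Scale to base peak (0.431962) = 100: 1.1 : 13.6 : 58.8 : 100.0 : 58.1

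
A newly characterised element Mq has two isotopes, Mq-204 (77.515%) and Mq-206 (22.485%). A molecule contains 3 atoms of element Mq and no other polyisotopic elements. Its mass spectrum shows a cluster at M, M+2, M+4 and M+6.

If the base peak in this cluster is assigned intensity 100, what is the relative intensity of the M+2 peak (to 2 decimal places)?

Term probabilities: M 0.4658, M+2 0.4053, M+4 0.1176, M+6 0.0114. Base peak = M.
P(M) = C(3,0) × 0.77515^3 × 0.22485^0 = 1 × 0.46575471 × 1.0000 = 0.465755 (base)
P(M+2) = C(3,1) × 0.77515^2 × 0.22485^1 = 3 × 0.60085752 × 0.22485 = 0.405308
Relative intensity = 0.405308 / 0.465755 × 100 = 87.02

87.02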